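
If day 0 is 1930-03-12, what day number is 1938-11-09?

Mar 12, 1930 → Mar 12, 1931: 365 days.
Mar 12, 1931 → Mar 12, 1932: 366 days (Feb 29, 1932 is in that span).
Mar 12, 1932 → Mar 12, 1933: 365 days.
Mar 12, 1933 → Mar 12, 1934: 365 days.
Mar 12, 1934 → Mar 12, 1935: 365 days.
Mar 12, 1935 → Mar 12, 1936: 366 days (Feb 29, 1936 is in that span).
Mar 12, 1936 → Mar 12, 1937: 365 days.
Mar 12, 1937 → Mar 12, 1938: 365 days.
Mar 12, 1938 → Apr 12, 1938: 31 days (March has 31).
Apr 12, 1938 → May 12, 1938: 30 days (April has 30).
May 12, 1938 → Jun 12, 1938: 31 days (May has 31).
Jun 12, 1938 → Jul 12, 1938: 30 days (June has 30).
Jul 12, 1938 → Aug 12, 1938: 31 days (July has 31).
Aug 12, 1938 → Sep 12, 1938: 31 days (August has 31).
Sep 12, 1938 → Oct 12, 1938: 30 days (September has 30).
Oct 12, 1938 → Nov 9, 1938: 28 days.
Total: 3164 days.

3164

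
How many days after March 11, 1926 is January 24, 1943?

Mar 11, 1926 → Mar 11, 1927: 365 days.
Mar 11, 1927 → Mar 11, 1928: 366 days (Feb 29, 1928 is in that span).
Mar 11, 1928 → Mar 11, 1929: 365 days.
Mar 11, 1929 → Mar 11, 1930: 365 days.
Mar 11, 1930 → Mar 11, 1931: 365 days.
Mar 11, 1931 → Mar 11, 1932: 366 days (Feb 29, 1932 is in that span).
Mar 11, 1932 → Mar 11, 1933: 365 days.
Mar 11, 1933 → Mar 11, 1934: 365 days.
Mar 11, 1934 → Mar 11, 1935: 365 days.
Mar 11, 1935 → Mar 11, 1936: 366 days (Feb 29, 1936 is in that span).
Mar 11, 1936 → Mar 11, 1937: 365 days.
Mar 11, 1937 → Mar 11, 1938: 365 days.
Mar 11, 1938 → Mar 11, 1939: 365 days.
Mar 11, 1939 → Mar 11, 1940: 366 days (Feb 29, 1940 is in that span).
Mar 11, 1940 → Mar 11, 1941: 365 days.
Mar 11, 1941 → Mar 11, 1942: 365 days.
Mar 11, 1942 → Apr 11, 1942: 31 days (March has 31).
Apr 11, 1942 → May 11, 1942: 30 days (April has 30).
May 11, 1942 → Jun 11, 1942: 31 days (May has 31).
Jun 11, 1942 → Jul 11, 1942: 30 days (June has 30).
Jul 11, 1942 → Aug 11, 1942: 31 days (July has 31).
Aug 11, 1942 → Sep 11, 1942: 31 days (August has 31).
Sep 11, 1942 → Oct 11, 1942: 30 days (September has 30).
Oct 11, 1942 → Nov 11, 1942: 31 days (October has 31).
Nov 11, 1942 → Dec 11, 1942: 30 days (November has 30).
Dec 11, 1942 → Jan 11, 1943: 31 days (December has 31).
Jan 11, 1943 → Jan 24, 1943: 13 days.
Total: 6163 days.

6163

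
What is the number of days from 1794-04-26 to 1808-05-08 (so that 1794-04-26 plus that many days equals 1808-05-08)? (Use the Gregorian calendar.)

5125

Apr 26, 1794 → Apr 26, 1795: 365 days.
Apr 26, 1795 → Apr 26, 1796: 366 days (Feb 29, 1796 is in that span).
Apr 26, 1796 → Apr 26, 1797: 365 days.
Apr 26, 1797 → Apr 26, 1798: 365 days.
Apr 26, 1798 → Apr 26, 1799: 365 days.
Apr 26, 1799 → Apr 26, 1800: 365 days.
Apr 26, 1800 → Apr 26, 1801: 365 days.
Apr 26, 1801 → Apr 26, 1802: 365 days.
Apr 26, 1802 → Apr 26, 1803: 365 days.
Apr 26, 1803 → Apr 26, 1804: 366 days (Feb 29, 1804 is in that span).
Apr 26, 1804 → Apr 26, 1805: 365 days.
Apr 26, 1805 → Apr 26, 1806: 365 days.
Apr 26, 1806 → Apr 26, 1807: 365 days.
Apr 26, 1807 → May 26, 1807: 30 days (April has 30).
May 26, 1807 → Jun 26, 1807: 31 days (May has 31).
Jun 26, 1807 → Jul 26, 1807: 30 days (June has 30).
Jul 26, 1807 → Aug 26, 1807: 31 days (July has 31).
Aug 26, 1807 → Sep 26, 1807: 31 days (August has 31).
Sep 26, 1807 → Oct 26, 1807: 30 days (September has 30).
Oct 26, 1807 → Nov 26, 1807: 31 days (October has 31).
Nov 26, 1807 → Dec 26, 1807: 30 days (November has 30).
Dec 26, 1807 → Jan 26, 1808: 31 days (December has 31).
Jan 26, 1808 → Feb 26, 1808: 31 days (January has 31).
Feb 26, 1808 → Mar 26, 1808: 29 days (February has 29).
Mar 26, 1808 → Apr 26, 1808: 31 days (March has 31).
Apr 26, 1808 → May 8, 1808: 12 days.
Total: 5125 days.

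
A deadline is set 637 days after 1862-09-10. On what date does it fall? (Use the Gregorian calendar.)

+365 (one year) → Sep 10, 1863 (272 left).
Sep has 30 days: +21 → Oct 1, 1863 (251 left).
Oct has 31 days: +31 → Nov 1, 1863 (220 left).
Nov has 30 days: +30 → Dec 1, 1863 (190 left).
Dec has 31 days: +31 → Jan 1, 1864 (159 left).
Jan has 31 days: +31 → Feb 1, 1864 (128 left).
Feb has 29 days: +29 → Mar 1, 1864 (99 left).
Mar has 31 days: +31 → Apr 1, 1864 (68 left).
Apr has 30 days: +30 → May 1, 1864 (38 left).
May has 31 days: +31 → Jun 1, 1864 (7 left).
+7 → Jun 8, 1864.

June 8, 1864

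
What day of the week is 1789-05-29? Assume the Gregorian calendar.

Friday

Doomsday rule: the anchor day for the 1700s is Sunday. For year 89: 89÷12 = 7 r 5, and 5÷4 = 1, so 7+5+1 = 13.
Sunday + 13 ≡ Saturday — that's 1789's doomsday.
In May the doomsday date is May 9.
May 29 is 20 days after May 9; 20 mod 7 = 6, so Saturday + 6 = Friday.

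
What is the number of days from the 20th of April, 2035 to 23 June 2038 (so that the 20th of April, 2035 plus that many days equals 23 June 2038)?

1160

Apr 20, 2035 → Apr 20, 2036: 366 days (Feb 29, 2036 is in that span).
Apr 20, 2036 → Apr 20, 2037: 365 days.
Apr 20, 2037 → Apr 20, 2038: 365 days.
Apr 20, 2038 → May 20, 2038: 30 days (April has 30).
May 20, 2038 → Jun 20, 2038: 31 days (May has 31).
Jun 20, 2038 → Jun 23, 2038: 3 days.
Total: 1160 days.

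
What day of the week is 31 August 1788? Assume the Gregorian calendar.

Sunday

Doomsday rule: the anchor day for the 1700s is Sunday. For year 88: 88÷12 = 7 r 4, and 4÷4 = 1, so 7+4+1 = 12.
Sunday + 12 ≡ Friday — that's 1788's doomsday.
In August the doomsday date is Aug 8.
Aug 31 is 23 days after Aug 8; 23 mod 7 = 2, so Friday + 2 = Sunday.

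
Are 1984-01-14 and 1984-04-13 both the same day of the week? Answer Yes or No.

No

From Jan 14, 1984 to Apr 13, 1984 is 90 days.
90 mod 7 = 6, so they are different weekdays.
(Jan 14, 1984 is a Saturday; Apr 13, 1984 is a Friday.)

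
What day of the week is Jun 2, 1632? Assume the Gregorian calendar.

Wednesday

Doomsday rule: the anchor day for the 1600s is Tuesday. For year 32: 32÷12 = 2 r 8, and 8÷4 = 2, so 2+8+2 = 12.
Tuesday + 12 ≡ Sunday — that's 1632's doomsday.
In June the doomsday date is Jun 6.
Jun 2 is 4 days before Jun 6; 4 mod 7 = 4, so Sunday − 4 = Wednesday.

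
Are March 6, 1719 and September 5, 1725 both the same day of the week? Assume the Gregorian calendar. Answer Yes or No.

No

From Mar 6, 1719 to Sep 5, 1725 is 2375 days.
2375 mod 7 = 2, so they are different weekdays.
(Mar 6, 1719 is a Monday; Sep 5, 1725 is a Wednesday.)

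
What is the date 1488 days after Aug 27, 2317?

+365 (one year) → Aug 27, 2318 (1123 left).
+365 (one year) → Aug 27, 2319 (758 left).
+366 (one year; includes Feb 29, 2320) → Aug 27, 2320 (392 left).
Aug has 31 days: +5 → Sep 1, 2320 (387 left).
Sep has 30 days: +30 → Oct 1, 2320 (357 left).
Oct has 31 days: +31 → Nov 1, 2320 (326 left).
Nov has 30 days: +30 → Dec 1, 2320 (296 left).
Dec has 31 days: +31 → Jan 1, 2321 (265 left).
Jan has 31 days: +31 → Feb 1, 2321 (234 left).
Feb has 28 days: +28 → Mar 1, 2321 (206 left).
Mar has 31 days: +31 → Apr 1, 2321 (175 left).
Apr has 30 days: +30 → May 1, 2321 (145 left).
May has 31 days: +31 → Jun 1, 2321 (114 left).
Jun has 30 days: +30 → Jul 1, 2321 (84 left).
Jul has 31 days: +31 → Aug 1, 2321 (53 left).
Aug has 31 days: +31 → Sep 1, 2321 (22 left).
+22 → Sep 23, 2321.

September 23, 2321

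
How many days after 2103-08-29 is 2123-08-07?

Aug 29, 2103 → Aug 29, 2104: 366 days (Feb 29, 2104 is in that span).
Aug 29, 2104 → Aug 29, 2105: 365 days.
Aug 29, 2105 → Aug 29, 2106: 365 days.
Aug 29, 2106 → Aug 29, 2107: 365 days.
Aug 29, 2107 → Aug 29, 2108: 366 days (Feb 29, 2108 is in that span).
Aug 29, 2108 → Aug 29, 2109: 365 days.
Aug 29, 2109 → Aug 29, 2110: 365 days.
Aug 29, 2110 → Aug 29, 2111: 365 days.
Aug 29, 2111 → Aug 29, 2112: 366 days (Feb 29, 2112 is in that span).
Aug 29, 2112 → Aug 29, 2113: 365 days.
Aug 29, 2113 → Aug 29, 2114: 365 days.
Aug 29, 2114 → Aug 29, 2115: 365 days.
Aug 29, 2115 → Aug 29, 2116: 366 days (Feb 29, 2116 is in that span).
Aug 29, 2116 → Aug 29, 2117: 365 days.
Aug 29, 2117 → Aug 29, 2118: 365 days.
Aug 29, 2118 → Aug 29, 2119: 365 days.
Aug 29, 2119 → Aug 29, 2120: 366 days (Feb 29, 2120 is in that span).
Aug 29, 2120 → Aug 29, 2121: 365 days.
Aug 29, 2121 → Aug 29, 2122: 365 days.
Aug 29, 2122 → Sep 29, 2122: 31 days (August has 31).
Sep 29, 2122 → Oct 29, 2122: 30 days (September has 30).
Oct 29, 2122 → Nov 29, 2122: 31 days (October has 31).
Nov 29, 2122 → Dec 29, 2122: 30 days (November has 30).
Dec 29, 2122 → Jan 29, 2123: 31 days (December has 31).
Jan 29, 2123 → Feb 28, 2123: 30 days (January has 31).
Feb 28, 2123 → Mar 28, 2123: 28 days (February has 28).
Mar 28, 2123 → Apr 28, 2123: 31 days (March has 31).
Apr 28, 2123 → May 28, 2123: 30 days (April has 30).
May 28, 2123 → Jun 28, 2123: 31 days (May has 31).
Jun 28, 2123 → Jul 28, 2123: 30 days (June has 30).
Jul 28, 2123 → Aug 7, 2123: 10 days.
Total: 7283 days.

7283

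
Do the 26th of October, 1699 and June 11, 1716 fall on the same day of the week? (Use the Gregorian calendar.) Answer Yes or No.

From Oct 26, 1699 to Jun 11, 1716 is 6072 days.
6072 mod 7 = 3, so they are different weekdays.
(Oct 26, 1699 is a Monday; Jun 11, 1716 is a Thursday.)

No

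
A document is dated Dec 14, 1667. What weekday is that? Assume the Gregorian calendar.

Wednesday

Doomsday rule: the anchor day for the 1600s is Tuesday. For year 67: 67÷12 = 5 r 7, and 7÷4 = 1, so 5+7+1 = 13.
Tuesday + 13 ≡ Monday — that's 1667's doomsday.
In December the doomsday date is Dec 12.
Dec 14 is 2 days after Dec 12; 2 mod 7 = 2, so Monday + 2 = Wednesday.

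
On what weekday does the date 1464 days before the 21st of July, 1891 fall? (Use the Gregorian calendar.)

Monday

First find the weekday of Jul 21, 1891. Doomsday rule: the anchor day for the 1800s is Friday. For year 91: 91÷12 = 7 r 7, and 7÷4 = 1, so 7+7+1 = 15.
Friday + 15 ≡ Saturday — that's 1891's doomsday.
In July the doomsday date is Jul 11.
Jul 21 is 10 days after Jul 11; 10 mod 7 = 3, so Saturday + 3 = Tuesday.
1464 mod 7 = 1, so 1464 days before a Tuesday is Tuesday − 1 = Monday.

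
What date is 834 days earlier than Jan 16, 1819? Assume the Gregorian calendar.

−365 (one year) → Jan 16, 1818 (469 left).
−365 (one year) → Jan 16, 1817 (104 left).
−16 → Dec 31, 1816 (end of Dec, 31 days; 88 left).
−31 → Nov 30, 1816 (end of Nov, 30 days; 57 left).
−30 → Oct 31, 1816 (end of Oct, 31 days; 27 left).
−27 → Oct 4, 1816.

October 4, 1816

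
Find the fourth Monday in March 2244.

March 1, 2244 is a Friday.
The first Monday is therefore March 4 (3 days later).
The fourth Monday is 4 + 3×7 = March 25.

March 25, 2244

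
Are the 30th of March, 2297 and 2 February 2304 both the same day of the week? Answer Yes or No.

Yes

From Mar 30, 2297 to Feb 2, 2304 is 2499 days.
2499 mod 7 = 0, so they are the same weekday.
(Mar 30, 2297 is a Tuesday; Feb 2, 2304 is a Tuesday.)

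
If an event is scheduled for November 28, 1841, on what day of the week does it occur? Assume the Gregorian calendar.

January 1, 1841 is a Friday.
Jan 1, 1841 → Feb 1, 1841: 31 days (January has 31).
Feb 1, 1841 → Mar 1, 1841: 28 days (February has 28).
Mar 1, 1841 → Apr 1, 1841: 31 days (March has 31).
Apr 1, 1841 → May 1, 1841: 30 days (April has 30).
May 1, 1841 → Jun 1, 1841: 31 days (May has 31).
Jun 1, 1841 → Jul 1, 1841: 30 days (June has 30).
Jul 1, 1841 → Aug 1, 1841: 31 days (July has 31).
Aug 1, 1841 → Sep 1, 1841: 31 days (August has 31).
Sep 1, 1841 → Oct 1, 1841: 30 days (September has 30).
Oct 1, 1841 → Nov 1, 1841: 31 days (October has 31).
Nov 1, 1841 → Nov 28, 1841: 27 days.
Total: 331 days.
331 mod 7 = 2, so Friday + 2 = Sunday.

Sunday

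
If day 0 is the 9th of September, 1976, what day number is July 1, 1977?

295

Sep 9, 1976 → Oct 9, 1976: 30 days (September has 30).
Oct 9, 1976 → Nov 9, 1976: 31 days (October has 31).
Nov 9, 1976 → Dec 9, 1976: 30 days (November has 30).
Dec 9, 1976 → Jan 9, 1977: 31 days (December has 31).
Jan 9, 1977 → Feb 9, 1977: 31 days (January has 31).
Feb 9, 1977 → Mar 9, 1977: 28 days (February has 28).
Mar 9, 1977 → Apr 9, 1977: 31 days (March has 31).
Apr 9, 1977 → May 9, 1977: 30 days (April has 30).
May 9, 1977 → Jun 9, 1977: 31 days (May has 31).
Jun 9, 1977 → Jul 1, 1977: 22 days.
Total: 295 days.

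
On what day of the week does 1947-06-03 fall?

January 1, 1947 is a Wednesday.
Jan 1, 1947 → Feb 1, 1947: 31 days (January has 31).
Feb 1, 1947 → Mar 1, 1947: 28 days (February has 28).
Mar 1, 1947 → Apr 1, 1947: 31 days (March has 31).
Apr 1, 1947 → May 1, 1947: 30 days (April has 30).
May 1, 1947 → Jun 1, 1947: 31 days (May has 31).
Jun 1, 1947 → Jun 3, 1947: 2 days.
Total: 153 days.
153 mod 7 = 6, so Wednesday + 6 = Tuesday.

Tuesday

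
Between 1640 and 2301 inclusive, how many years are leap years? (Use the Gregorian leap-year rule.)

Multiples of 4 in [1640,2301]: 166.
Of those, multiples of 100: 7 (not leap unless ÷400).
Multiples of 400: 1.
Leap years = 166 − 7 + 1 = 160.

160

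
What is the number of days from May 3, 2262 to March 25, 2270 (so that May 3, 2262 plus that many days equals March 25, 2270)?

May 3, 2262 → May 3, 2263: 365 days.
May 3, 2263 → May 3, 2264: 366 days (Feb 29, 2264 is in that span).
May 3, 2264 → May 3, 2265: 365 days.
May 3, 2265 → May 3, 2266: 365 days.
May 3, 2266 → May 3, 2267: 365 days.
May 3, 2267 → May 3, 2268: 366 days (Feb 29, 2268 is in that span).
May 3, 2268 → May 3, 2269: 365 days.
May 3, 2269 → Jun 3, 2269: 31 days (May has 31).
Jun 3, 2269 → Jul 3, 2269: 30 days (June has 30).
Jul 3, 2269 → Aug 3, 2269: 31 days (July has 31).
Aug 3, 2269 → Sep 3, 2269: 31 days (August has 31).
Sep 3, 2269 → Oct 3, 2269: 30 days (September has 30).
Oct 3, 2269 → Nov 3, 2269: 31 days (October has 31).
Nov 3, 2269 → Dec 3, 2269: 30 days (November has 30).
Dec 3, 2269 → Jan 3, 2270: 31 days (December has 31).
Jan 3, 2270 → Feb 3, 2270: 31 days (January has 31).
Feb 3, 2270 → Mar 3, 2270: 28 days (February has 28).
Mar 3, 2270 → Mar 25, 2270: 22 days.
Total: 2883 days.

2883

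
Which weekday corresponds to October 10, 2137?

Thursday

Doomsday rule: the anchor day for the 2100s is Sunday. For year 37: 37÷12 = 3 r 1, and 1÷4 = 0, so 3+1+0 = 4.
Sunday + 4 ≡ Thursday — that's 2137's doomsday.
In October the doomsday date is Oct 10.
Oct 10 is the doomsday itself: Thursday.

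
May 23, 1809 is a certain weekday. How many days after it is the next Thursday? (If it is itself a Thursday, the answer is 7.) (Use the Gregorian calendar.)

May 23, 1809 is a Tuesday.
From Tuesday to the next Thursday is 2 days.

2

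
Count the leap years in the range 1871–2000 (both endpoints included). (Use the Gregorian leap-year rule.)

Multiples of 4 in [1871,2000]: 33.
Of those, multiples of 100: 2 (not leap unless ÷400).
Multiples of 400: 1.
Leap years = 33 − 2 + 1 = 32.

32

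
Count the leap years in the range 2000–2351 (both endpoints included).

Multiples of 4 in [2000,2351]: 88.
Of those, multiples of 100: 4 (not leap unless ÷400).
Multiples of 400: 1.
Leap years = 88 − 4 + 1 = 85.

85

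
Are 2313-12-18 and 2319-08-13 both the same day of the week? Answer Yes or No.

From Dec 18, 2313 to Aug 13, 2319 is 2064 days.
2064 mod 7 = 6, so they are different weekdays.
(Dec 18, 2313 is a Thursday; Aug 13, 2319 is a Wednesday.)

No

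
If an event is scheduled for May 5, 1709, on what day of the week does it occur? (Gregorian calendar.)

Doomsday rule: the anchor day for the 1700s is Sunday. For year 09: 9÷12 = 0 r 9, and 9÷4 = 2, so 0+9+2 = 11.
Sunday + 11 ≡ Thursday — that's 1709's doomsday.
In May the doomsday date is May 9.
May 5 is 4 days before May 9; 4 mod 7 = 4, so Thursday − 4 = Sunday.

Sunday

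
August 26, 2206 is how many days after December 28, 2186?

Dec 28, 2186 → Dec 28, 2187: 365 days.
Dec 28, 2187 → Dec 28, 2188: 366 days (Feb 29, 2188 is in that span).
Dec 28, 2188 → Dec 28, 2189: 365 days.
Dec 28, 2189 → Dec 28, 2190: 365 days.
Dec 28, 2190 → Dec 28, 2191: 365 days.
Dec 28, 2191 → Dec 28, 2192: 366 days (Feb 29, 2192 is in that span).
Dec 28, 2192 → Dec 28, 2193: 365 days.
Dec 28, 2193 → Dec 28, 2194: 365 days.
Dec 28, 2194 → Dec 28, 2195: 365 days.
Dec 28, 2195 → Dec 28, 2196: 366 days (Feb 29, 2196 is in that span).
Dec 28, 2196 → Dec 28, 2197: 365 days.
Dec 28, 2197 → Dec 28, 2198: 365 days.
Dec 28, 2198 → Dec 28, 2199: 365 days.
Dec 28, 2199 → Dec 28, 2200: 365 days.
Dec 28, 2200 → Dec 28, 2201: 365 days.
Dec 28, 2201 → Dec 28, 2202: 365 days.
Dec 28, 2202 → Dec 28, 2203: 365 days.
Dec 28, 2203 → Dec 28, 2204: 366 days (Feb 29, 2204 is in that span).
Dec 28, 2204 → Dec 28, 2205: 365 days.
Dec 28, 2205 → Jan 28, 2206: 31 days (December has 31).
Jan 28, 2206 → Feb 28, 2206: 31 days (January has 31).
Feb 28, 2206 → Mar 28, 2206: 28 days (February has 28).
Mar 28, 2206 → Apr 28, 2206: 31 days (March has 31).
Apr 28, 2206 → May 28, 2206: 30 days (April has 30).
May 28, 2206 → Jun 28, 2206: 31 days (May has 31).
Jun 28, 2206 → Jul 28, 2206: 30 days (June has 30).
Jul 28, 2206 → Aug 26, 2206: 29 days.
Total: 7180 days.

7180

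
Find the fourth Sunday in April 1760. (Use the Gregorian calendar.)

April 27, 1760

April 1, 1760 is a Tuesday.
The first Sunday is therefore April 6 (5 days later).
The fourth Sunday is 6 + 3×7 = April 27.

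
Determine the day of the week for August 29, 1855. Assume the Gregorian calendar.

Wednesday

Doomsday rule: the anchor day for the 1800s is Friday. For year 55: 55÷12 = 4 r 7, and 7÷4 = 1, so 4+7+1 = 12.
Friday + 12 ≡ Wednesday — that's 1855's doomsday.
In August the doomsday date is Aug 8.
Aug 29 is 21 days after Aug 8; 21 mod 7 = 0, so Wednesday + 0 = Wednesday.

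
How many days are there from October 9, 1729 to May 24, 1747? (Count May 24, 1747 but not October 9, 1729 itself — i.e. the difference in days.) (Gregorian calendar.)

6436

Oct 9, 1729 → Oct 9, 1730: 365 days.
Oct 9, 1730 → Oct 9, 1731: 365 days.
Oct 9, 1731 → Oct 9, 1732: 366 days (Feb 29, 1732 is in that span).
Oct 9, 1732 → Oct 9, 1733: 365 days.
Oct 9, 1733 → Oct 9, 1734: 365 days.
Oct 9, 1734 → Oct 9, 1735: 365 days.
Oct 9, 1735 → Oct 9, 1736: 366 days (Feb 29, 1736 is in that span).
Oct 9, 1736 → Oct 9, 1737: 365 days.
Oct 9, 1737 → Oct 9, 1738: 365 days.
Oct 9, 1738 → Oct 9, 1739: 365 days.
Oct 9, 1739 → Oct 9, 1740: 366 days (Feb 29, 1740 is in that span).
Oct 9, 1740 → Oct 9, 1741: 365 days.
Oct 9, 1741 → Oct 9, 1742: 365 days.
Oct 9, 1742 → Oct 9, 1743: 365 days.
Oct 9, 1743 → Oct 9, 1744: 366 days (Feb 29, 1744 is in that span).
Oct 9, 1744 → Oct 9, 1745: 365 days.
Oct 9, 1745 → Oct 9, 1746: 365 days.
Oct 9, 1746 → Nov 9, 1746: 31 days (October has 31).
Nov 9, 1746 → Dec 9, 1746: 30 days (November has 30).
Dec 9, 1746 → Jan 9, 1747: 31 days (December has 31).
Jan 9, 1747 → Feb 9, 1747: 31 days (January has 31).
Feb 9, 1747 → Mar 9, 1747: 28 days (February has 28).
Mar 9, 1747 → Apr 9, 1747: 31 days (March has 31).
Apr 9, 1747 → May 9, 1747: 30 days (April has 30).
May 9, 1747 → May 24, 1747: 15 days.
Total: 6436 days.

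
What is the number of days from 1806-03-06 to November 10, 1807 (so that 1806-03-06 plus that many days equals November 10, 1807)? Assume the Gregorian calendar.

Mar 6, 1806 → Mar 6, 1807: 365 days.
Mar 6, 1807 → Apr 6, 1807: 31 days (March has 31).
Apr 6, 1807 → May 6, 1807: 30 days (April has 30).
May 6, 1807 → Jun 6, 1807: 31 days (May has 31).
Jun 6, 1807 → Jul 6, 1807: 30 days (June has 30).
Jul 6, 1807 → Aug 6, 1807: 31 days (July has 31).
Aug 6, 1807 → Sep 6, 1807: 31 days (August has 31).
Sep 6, 1807 → Oct 6, 1807: 30 days (September has 30).
Oct 6, 1807 → Nov 6, 1807: 31 days (October has 31).
Nov 6, 1807 → Nov 10, 1807: 4 days.
Total: 614 days.

614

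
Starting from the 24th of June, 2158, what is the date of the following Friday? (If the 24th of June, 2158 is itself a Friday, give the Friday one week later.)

Jun 24, 2158 is a Saturday.
From Saturday to the next Friday is 6 days.
Jun 24, 2158 + 6 = Jun 30, 2158.

June 30, 2158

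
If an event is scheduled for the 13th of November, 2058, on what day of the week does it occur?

Doomsday rule: the anchor day for the 2000s is Tuesday. For year 58: 58÷12 = 4 r 10, and 10÷4 = 2, so 4+10+2 = 16.
Tuesday + 16 ≡ Thursday — that's 2058's doomsday.
In November the doomsday date is Nov 7.
Nov 13 is 6 days after Nov 7; 6 mod 7 = 6, so Thursday + 6 = Wednesday.

Wednesday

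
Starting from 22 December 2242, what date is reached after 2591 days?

+365 (one year) → Dec 22, 2243 (2226 left).
+366 (one year; includes Feb 29, 2244) → Dec 22, 2244 (1860 left).
+365 (one year) → Dec 22, 2245 (1495 left).
+365 (one year) → Dec 22, 2246 (1130 left).
+365 (one year) → Dec 22, 2247 (765 left).
+366 (one year; includes Feb 29, 2248) → Dec 22, 2248 (399 left).
Dec has 31 days: +10 → Jan 1, 2249 (389 left).
Jan has 31 days: +31 → Feb 1, 2249 (358 left).
Feb has 28 days: +28 → Mar 1, 2249 (330 left).
Mar has 31 days: +31 → Apr 1, 2249 (299 left).
Apr has 30 days: +30 → May 1, 2249 (269 left).
May has 31 days: +31 → Jun 1, 2249 (238 left).
Jun has 30 days: +30 → Jul 1, 2249 (208 left).
Jul has 31 days: +31 → Aug 1, 2249 (177 left).
Aug has 31 days: +31 → Sep 1, 2249 (146 left).
Sep has 30 days: +30 → Oct 1, 2249 (116 left).
Oct has 31 days: +31 → Nov 1, 2249 (85 left).
Nov has 30 days: +30 → Dec 1, 2249 (55 left).
Dec has 31 days: +31 → Jan 1, 2250 (24 left).
+24 → Jan 25, 2250.

January 25, 2250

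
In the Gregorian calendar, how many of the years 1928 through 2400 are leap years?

Multiples of 4 in [1928,2400]: 119.
Of those, multiples of 100: 5 (not leap unless ÷400).
Multiples of 400: 2.
Leap years = 119 − 5 + 2 = 116.

116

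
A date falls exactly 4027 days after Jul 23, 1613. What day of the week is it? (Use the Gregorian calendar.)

Thursday

Jul 23, 1613 is a Tuesday.
4027 mod 7 = 2, so 4027 days after a Tuesday is Tuesday + 2 = Thursday.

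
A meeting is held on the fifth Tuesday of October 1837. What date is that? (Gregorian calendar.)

October 31, 1837

October 1, 1837 is a Sunday.
The first Tuesday is therefore October 3 (2 days later).
The fifth Tuesday is 3 + 4×7 = October 31.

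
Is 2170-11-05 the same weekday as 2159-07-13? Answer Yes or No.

From Jul 13, 2159 to Nov 5, 2170 is 4133 days.
4133 mod 7 = 3, so they are different weekdays.
(Jul 13, 2159 is a Friday; Nov 5, 2170 is a Monday.)

No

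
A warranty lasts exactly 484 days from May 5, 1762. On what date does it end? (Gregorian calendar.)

September 1, 1763

+365 (one year) → May 5, 1763 (119 left).
May has 31 days: +27 → Jun 1, 1763 (92 left).
Jun has 30 days: +30 → Jul 1, 1763 (62 left).
Jul has 31 days: +31 → Aug 1, 1763 (31 left).
Aug has 31 days: +31 → Sep 1, 1763 (0 left).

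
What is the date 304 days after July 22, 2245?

May 22, 2246

Jul has 31 days: +10 → Aug 1, 2245 (294 left).
Aug has 31 days: +31 → Sep 1, 2245 (263 left).
Sep has 30 days: +30 → Oct 1, 2245 (233 left).
Oct has 31 days: +31 → Nov 1, 2245 (202 left).
Nov has 30 days: +30 → Dec 1, 2245 (172 left).
Dec has 31 days: +31 → Jan 1, 2246 (141 left).
Jan has 31 days: +31 → Feb 1, 2246 (110 left).
Feb has 28 days: +28 → Mar 1, 2246 (82 left).
Mar has 31 days: +31 → Apr 1, 2246 (51 left).
Apr has 30 days: +30 → May 1, 2246 (21 left).
+21 → May 22, 2246.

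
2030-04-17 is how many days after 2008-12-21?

Dec 21, 2008 → Dec 21, 2009: 365 days.
Dec 21, 2009 → Dec 21, 2010: 365 days.
Dec 21, 2010 → Dec 21, 2011: 365 days.
Dec 21, 2011 → Dec 21, 2012: 366 days (Feb 29, 2012 is in that span).
Dec 21, 2012 → Dec 21, 2013: 365 days.
Dec 21, 2013 → Dec 21, 2014: 365 days.
Dec 21, 2014 → Dec 21, 2015: 365 days.
Dec 21, 2015 → Dec 21, 2016: 366 days (Feb 29, 2016 is in that span).
Dec 21, 2016 → Dec 21, 2017: 365 days.
Dec 21, 2017 → Dec 21, 2018: 365 days.
Dec 21, 2018 → Dec 21, 2019: 365 days.
Dec 21, 2019 → Dec 21, 2020: 366 days (Feb 29, 2020 is in that span).
Dec 21, 2020 → Dec 21, 2021: 365 days.
Dec 21, 2021 → Dec 21, 2022: 365 days.
Dec 21, 2022 → Dec 21, 2023: 365 days.
Dec 21, 2023 → Dec 21, 2024: 366 days (Feb 29, 2024 is in that span).
Dec 21, 2024 → Dec 21, 2025: 365 days.
Dec 21, 2025 → Dec 21, 2026: 365 days.
Dec 21, 2026 → Dec 21, 2027: 365 days.
Dec 21, 2027 → Dec 21, 2028: 366 days (Feb 29, 2028 is in that span).
Dec 21, 2028 → Dec 21, 2029: 365 days.
Dec 21, 2029 → Jan 21, 2030: 31 days (December has 31).
Jan 21, 2030 → Feb 21, 2030: 31 days (January has 31).
Feb 21, 2030 → Mar 21, 2030: 28 days (February has 28).
Mar 21, 2030 → Apr 17, 2030: 27 days.
Total: 7787 days.

7787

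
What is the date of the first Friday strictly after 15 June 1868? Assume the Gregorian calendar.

Jun 15, 1868 is a Monday.
From Monday to the next Friday is 4 days.
Jun 15, 1868 + 4 = Jun 19, 1868.

June 19, 1868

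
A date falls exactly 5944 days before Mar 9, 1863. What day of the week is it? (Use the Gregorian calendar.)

Sunday

First find the weekday of Mar 9, 1863. Doomsday rule: the anchor day for the 1800s is Friday. For year 63: 63÷12 = 5 r 3, and 3÷4 = 0, so 5+3+0 = 8.
Friday + 8 ≡ Saturday — that's 1863's doomsday.
In March the doomsday date is Mar 14.
Mar 9 is 5 days before Mar 14; 5 mod 7 = 5, so Saturday − 5 = Monday.
5944 mod 7 = 1, so 5944 days before a Monday is Monday − 1 = Sunday.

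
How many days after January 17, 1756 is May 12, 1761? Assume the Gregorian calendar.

Jan 17, 1756 → Jan 17, 1757: 366 days (Feb 29, 1756 is in that span).
Jan 17, 1757 → Jan 17, 1758: 365 days.
Jan 17, 1758 → Jan 17, 1759: 365 days.
Jan 17, 1759 → Jan 17, 1760: 365 days.
Jan 17, 1760 → Jan 17, 1761: 366 days (Feb 29, 1760 is in that span).
Jan 17, 1761 → Feb 17, 1761: 31 days (January has 31).
Feb 17, 1761 → Mar 17, 1761: 28 days (February has 28).
Mar 17, 1761 → Apr 17, 1761: 31 days (March has 31).
Apr 17, 1761 → May 12, 1761: 25 days.
Total: 1942 days.

1942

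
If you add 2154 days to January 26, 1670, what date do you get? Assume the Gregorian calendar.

December 20, 1675

+365 (one year) → Jan 26, 1671 (1789 left).
+365 (one year) → Jan 26, 1672 (1424 left).
+366 (one year; includes Feb 29, 1672) → Jan 26, 1673 (1058 left).
+365 (one year) → Jan 26, 1674 (693 left).
+365 (one year) → Jan 26, 1675 (328 left).
Jan has 31 days: +6 → Feb 1, 1675 (322 left).
Feb has 28 days: +28 → Mar 1, 1675 (294 left).
Mar has 31 days: +31 → Apr 1, 1675 (263 left).
Apr has 30 days: +30 → May 1, 1675 (233 left).
May has 31 days: +31 → Jun 1, 1675 (202 left).
Jun has 30 days: +30 → Jul 1, 1675 (172 left).
Jul has 31 days: +31 → Aug 1, 1675 (141 left).
Aug has 31 days: +31 → Sep 1, 1675 (110 left).
Sep has 30 days: +30 → Oct 1, 1675 (80 left).
Oct has 31 days: +31 → Nov 1, 1675 (49 left).
Nov has 30 days: +30 → Dec 1, 1675 (19 left).
+19 → Dec 20, 1675.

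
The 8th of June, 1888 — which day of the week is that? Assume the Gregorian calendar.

Doomsday rule: the anchor day for the 1800s is Friday. For year 88: 88÷12 = 7 r 4, and 4÷4 = 1, so 7+4+1 = 12.
Friday + 12 ≡ Wednesday — that's 1888's doomsday.
In June the doomsday date is Jun 6.
Jun 8 is 2 days after Jun 6; 2 mod 7 = 2, so Wednesday + 2 = Friday.

Friday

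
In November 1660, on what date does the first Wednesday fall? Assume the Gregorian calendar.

November 3, 1660

November 1, 1660 is a Monday.
The first Wednesday is therefore November 3 (2 days later).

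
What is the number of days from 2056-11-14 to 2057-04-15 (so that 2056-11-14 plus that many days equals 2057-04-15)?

152

Nov 14, 2056 → Dec 14, 2056: 30 days (November has 30).
Dec 14, 2056 → Jan 14, 2057: 31 days (December has 31).
Jan 14, 2057 → Feb 14, 2057: 31 days (January has 31).
Feb 14, 2057 → Mar 14, 2057: 28 days (February has 28).
Mar 14, 2057 → Apr 14, 2057: 31 days (March has 31).
Apr 14, 2057 → Apr 15, 2057: 1 days.
Total: 152 days.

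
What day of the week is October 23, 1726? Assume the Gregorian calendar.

Wednesday

Doomsday rule: the anchor day for the 1700s is Sunday. For year 26: 26÷12 = 2 r 2, and 2÷4 = 0, so 2+2+0 = 4.
Sunday + 4 ≡ Thursday — that's 1726's doomsday.
In October the doomsday date is Oct 10.
Oct 23 is 13 days after Oct 10; 13 mod 7 = 6, so Thursday + 6 = Wednesday.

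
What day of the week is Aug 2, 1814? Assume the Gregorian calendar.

Tuesday

Doomsday rule: the anchor day for the 1800s is Friday. For year 14: 14÷12 = 1 r 2, and 2÷4 = 0, so 1+2+0 = 3.
Friday + 3 ≡ Monday — that's 1814's doomsday.
In August the doomsday date is Aug 8.
Aug 2 is 6 days before Aug 8; 6 mod 7 = 6, so Monday − 6 = Tuesday.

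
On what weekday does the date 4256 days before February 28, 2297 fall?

Feb 28, 2297 is a Sunday.
4256 mod 7 = 0, so 4256 days before a Sunday is Sunday − 0 = Sunday.

Sunday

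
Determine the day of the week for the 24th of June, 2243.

Saturday

Doomsday rule: the anchor day for the 2200s is Friday. For year 43: 43÷12 = 3 r 7, and 7÷4 = 1, so 3+7+1 = 11.
Friday + 11 ≡ Tuesday — that's 2243's doomsday.
In June the doomsday date is Jun 6.
Jun 24 is 18 days after Jun 6; 18 mod 7 = 4, so Tuesday + 4 = Saturday.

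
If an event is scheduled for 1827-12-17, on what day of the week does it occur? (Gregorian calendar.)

Monday

January 1, 1827 is a Monday.
Jan 1, 1827 → Feb 1, 1827: 31 days (January has 31).
Feb 1, 1827 → Mar 1, 1827: 28 days (February has 28).
Mar 1, 1827 → Apr 1, 1827: 31 days (March has 31).
Apr 1, 1827 → May 1, 1827: 30 days (April has 30).
May 1, 1827 → Jun 1, 1827: 31 days (May has 31).
Jun 1, 1827 → Jul 1, 1827: 30 days (June has 30).
Jul 1, 1827 → Aug 1, 1827: 31 days (July has 31).
Aug 1, 1827 → Sep 1, 1827: 31 days (August has 31).
Sep 1, 1827 → Oct 1, 1827: 30 days (September has 30).
Oct 1, 1827 → Nov 1, 1827: 31 days (October has 31).
Nov 1, 1827 → Dec 1, 1827: 30 days (November has 30).
Dec 1, 1827 → Dec 17, 1827: 16 days.
Total: 350 days.
350 mod 7 = 0, so Monday + 0 = Monday.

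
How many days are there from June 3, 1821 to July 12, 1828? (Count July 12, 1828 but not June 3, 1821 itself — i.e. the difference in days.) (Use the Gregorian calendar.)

Jun 3, 1821 → Jun 3, 1822: 365 days.
Jun 3, 1822 → Jun 3, 1823: 365 days.
Jun 3, 1823 → Jun 3, 1824: 366 days (Feb 29, 1824 is in that span).
Jun 3, 1824 → Jun 3, 1825: 365 days.
Jun 3, 1825 → Jun 3, 1826: 365 days.
Jun 3, 1826 → Jun 3, 1827: 365 days.
Jun 3, 1827 → Jun 3, 1828: 366 days (Feb 29, 1828 is in that span).
Jun 3, 1828 → Jul 3, 1828: 30 days (June has 30).
Jul 3, 1828 → Jul 12, 1828: 9 days.
Total: 2596 days.

2596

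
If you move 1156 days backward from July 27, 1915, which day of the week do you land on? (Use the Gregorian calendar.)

Jul 27, 1915 is a Tuesday.
1156 mod 7 = 1, so 1156 days before a Tuesday is Tuesday − 1 = Monday.

Monday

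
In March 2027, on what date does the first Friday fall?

March 5, 2027

March 1, 2027 is a Monday.
The first Friday is therefore March 5 (4 days later).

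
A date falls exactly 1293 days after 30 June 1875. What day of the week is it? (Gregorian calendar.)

Monday

Jun 30, 1875 is a Wednesday.
1293 mod 7 = 5, so 1293 days after a Wednesday is Wednesday + 5 = Monday.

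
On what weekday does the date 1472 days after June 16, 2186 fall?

First find the weekday of Jun 16, 2186. Doomsday rule: the anchor day for the 2100s is Sunday. For year 86: 86÷12 = 7 r 2, and 2÷4 = 0, so 7+2+0 = 9.
Sunday + 9 ≡ Tuesday — that's 2186's doomsday.
In June the doomsday date is Jun 6.
Jun 16 is 10 days after Jun 6; 10 mod 7 = 3, so Tuesday + 3 = Friday.
1472 mod 7 = 2, so 1472 days after a Friday is Friday + 2 = Sunday.

Sunday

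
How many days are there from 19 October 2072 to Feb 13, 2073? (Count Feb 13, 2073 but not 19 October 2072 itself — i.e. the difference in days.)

117

Oct 19, 2072 → Nov 19, 2072: 31 days (October has 31).
Nov 19, 2072 → Dec 19, 2072: 30 days (November has 30).
Dec 19, 2072 → Jan 19, 2073: 31 days (December has 31).
Jan 19, 2073 → Feb 13, 2073: 25 days.
Total: 117 days.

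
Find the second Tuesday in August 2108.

August 14, 2108

August 1, 2108 is a Wednesday.
The first Tuesday is therefore August 7 (6 days later).
The second Tuesday is 7 + 1×7 = August 14.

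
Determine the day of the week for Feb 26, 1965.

Friday

Doomsday rule: the anchor day for the 1900s is Wednesday. For year 65: 65÷12 = 5 r 5, and 5÷4 = 1, so 5+5+1 = 11.
Wednesday + 11 ≡ Sunday — that's 1965's doomsday.
In February the doomsday date is Feb 28 (1965 is not a leap year).
Feb 26 is 2 days before Feb 28; 2 mod 7 = 2, so Sunday − 2 = Friday.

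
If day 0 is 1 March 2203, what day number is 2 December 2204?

Mar 1, 2203 → Mar 1, 2204: 366 days (Feb 29, 2204 is in that span).
Mar 1, 2204 → Apr 1, 2204: 31 days (March has 31).
Apr 1, 2204 → May 1, 2204: 30 days (April has 30).
May 1, 2204 → Jun 1, 2204: 31 days (May has 31).
Jun 1, 2204 → Jul 1, 2204: 30 days (June has 30).
Jul 1, 2204 → Aug 1, 2204: 31 days (July has 31).
Aug 1, 2204 → Sep 1, 2204: 31 days (August has 31).
Sep 1, 2204 → Oct 1, 2204: 30 days (September has 30).
Oct 1, 2204 → Nov 1, 2204: 31 days (October has 31).
Nov 1, 2204 → Dec 1, 2204: 30 days (November has 30).
Dec 1, 2204 → Dec 2, 2204: 1 days.
Total: 642 days.

642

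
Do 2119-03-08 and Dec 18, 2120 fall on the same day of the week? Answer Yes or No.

From Mar 8, 2119 to Dec 18, 2120 is 651 days.
651 mod 7 = 0, so they are the same weekday.
(Mar 8, 2119 is a Wednesday; Dec 18, 2120 is a Wednesday.)

Yes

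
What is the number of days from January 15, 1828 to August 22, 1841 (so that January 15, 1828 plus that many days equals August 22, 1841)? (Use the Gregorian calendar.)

Jan 15, 1828 → Jan 15, 1829: 366 days (Feb 29, 1828 is in that span).
Jan 15, 1829 → Jan 15, 1830: 365 days.
Jan 15, 1830 → Jan 15, 1831: 365 days.
Jan 15, 1831 → Jan 15, 1832: 365 days.
Jan 15, 1832 → Jan 15, 1833: 366 days (Feb 29, 1832 is in that span).
Jan 15, 1833 → Jan 15, 1834: 365 days.
Jan 15, 1834 → Jan 15, 1835: 365 days.
Jan 15, 1835 → Jan 15, 1836: 365 days.
Jan 15, 1836 → Jan 15, 1837: 366 days (Feb 29, 1836 is in that span).
Jan 15, 1837 → Jan 15, 1838: 365 days.
Jan 15, 1838 → Jan 15, 1839: 365 days.
Jan 15, 1839 → Jan 15, 1840: 365 days.
Jan 15, 1840 → Jan 15, 1841: 366 days (Feb 29, 1840 is in that span).
Jan 15, 1841 → Feb 15, 1841: 31 days (January has 31).
Feb 15, 1841 → Mar 15, 1841: 28 days (February has 28).
Mar 15, 1841 → Apr 15, 1841: 31 days (March has 31).
Apr 15, 1841 → May 15, 1841: 30 days (April has 30).
May 15, 1841 → Jun 15, 1841: 31 days (May has 31).
Jun 15, 1841 → Jul 15, 1841: 30 days (June has 30).
Jul 15, 1841 → Aug 15, 1841: 31 days (July has 31).
Aug 15, 1841 → Aug 22, 1841: 7 days.
Total: 4968 days.

4968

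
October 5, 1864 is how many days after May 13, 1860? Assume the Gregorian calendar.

May 13, 1860 → May 13, 1861: 365 days.
May 13, 1861 → May 13, 1862: 365 days.
May 13, 1862 → May 13, 1863: 365 days.
May 13, 1863 → May 13, 1864: 366 days (Feb 29, 1864 is in that span).
May 13, 1864 → Jun 13, 1864: 31 days (May has 31).
Jun 13, 1864 → Jul 13, 1864: 30 days (June has 30).
Jul 13, 1864 → Aug 13, 1864: 31 days (July has 31).
Aug 13, 1864 → Sep 13, 1864: 31 days (August has 31).
Sep 13, 1864 → Oct 5, 1864: 22 days.
Total: 1606 days.

1606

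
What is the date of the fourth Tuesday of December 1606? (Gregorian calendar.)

December 26, 1606

December 1, 1606 is a Friday.
The first Tuesday is therefore December 5 (4 days later).
The fourth Tuesday is 5 + 3×7 = December 26.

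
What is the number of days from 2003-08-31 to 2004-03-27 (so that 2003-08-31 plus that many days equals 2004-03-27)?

Aug 31, 2003 → Sep 30, 2003: 30 days (August has 31).
Sep 30, 2003 → Oct 30, 2003: 30 days (September has 30).
Oct 30, 2003 → Nov 30, 2003: 31 days (October has 31).
Nov 30, 2003 → Dec 30, 2003: 30 days (November has 30).
Dec 30, 2003 → Jan 30, 2004: 31 days (December has 31).
Jan 30, 2004 → Feb 29, 2004: 30 days (January has 31).
Feb 29, 2004 → Mar 27, 2004: 27 days.
Total: 209 days.

209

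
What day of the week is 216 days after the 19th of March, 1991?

Monday

Mar 19, 1991 is a Tuesday.
216 mod 7 = 6, so 216 days after a Tuesday is Tuesday + 6 = Monday.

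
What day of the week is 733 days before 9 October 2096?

Thursday

Oct 9, 2096 is a Tuesday.
733 mod 7 = 5, so 733 days before a Tuesday is Tuesday − 5 = Thursday.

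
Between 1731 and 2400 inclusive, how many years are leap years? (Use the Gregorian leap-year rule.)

Multiples of 4 in [1731,2400]: 168.
Of those, multiples of 100: 7 (not leap unless ÷400).
Multiples of 400: 2.
Leap years = 168 − 7 + 2 = 163.

163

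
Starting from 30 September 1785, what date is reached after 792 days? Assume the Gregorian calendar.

December 1, 1787

+365 (one year) → Sep 30, 1786 (427 left).
+365 (one year) → Sep 30, 1787 (62 left).
Sep has 30 days: +1 → Oct 1, 1787 (61 left).
Oct has 31 days: +31 → Nov 1, 1787 (30 left).
Nov has 30 days: +30 → Dec 1, 1787 (0 left).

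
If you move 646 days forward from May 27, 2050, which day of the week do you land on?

Sunday

May 27, 2050 is a Friday.
646 mod 7 = 2, so 646 days after a Friday is Friday + 2 = Sunday.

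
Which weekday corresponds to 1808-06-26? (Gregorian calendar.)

January 1, 1808 is a Friday.
Jan 1, 1808 → Feb 1, 1808: 31 days (January has 31).
Feb 1, 1808 → Mar 1, 1808: 29 days (February has 29).
Mar 1, 1808 → Apr 1, 1808: 31 days (March has 31).
Apr 1, 1808 → May 1, 1808: 30 days (April has 30).
May 1, 1808 → Jun 1, 1808: 31 days (May has 31).
Jun 1, 1808 → Jun 26, 1808: 25 days.
Total: 177 days.
177 mod 7 = 2, so Friday + 2 = Sunday.

Sunday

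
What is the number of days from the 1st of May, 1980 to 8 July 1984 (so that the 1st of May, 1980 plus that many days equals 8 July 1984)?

May 1, 1980 → May 1, 1981: 365 days.
May 1, 1981 → May 1, 1982: 365 days.
May 1, 1982 → May 1, 1983: 365 days.
May 1, 1983 → May 1, 1984: 366 days (Feb 29, 1984 is in that span).
May 1, 1984 → Jun 1, 1984: 31 days (May has 31).
Jun 1, 1984 → Jul 1, 1984: 30 days (June has 30).
Jul 1, 1984 → Jul 8, 1984: 7 days.
Total: 1529 days.

1529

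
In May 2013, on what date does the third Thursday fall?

May 16, 2013

May 1, 2013 is a Wednesday.
The first Thursday is therefore May 2 (1 days later).
The third Thursday is 2 + 2×7 = May 16.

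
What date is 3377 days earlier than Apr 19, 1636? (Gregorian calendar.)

−366 (one year; includes Feb 29, 1636) → Apr 19, 1635 (3011 left).
−365 (one year) → Apr 19, 1634 (2646 left).
−365 (one year) → Apr 19, 1633 (2281 left).
−365 (one year) → Apr 19, 1632 (1916 left).
−366 (one year; includes Feb 29, 1632) → Apr 19, 1631 (1550 left).
−365 (one year) → Apr 19, 1630 (1185 left).
−365 (one year) → Apr 19, 1629 (820 left).
−365 (one year) → Apr 19, 1628 (455 left).
−366 (one year; includes Feb 29, 1628) → Apr 19, 1627 (89 left).
−19 → Mar 31, 1627 (end of Mar, 31 days; 70 left).
−31 → Feb 28, 1627 (end of Feb, 28 days; 39 left).
−28 → Jan 31, 1627 (end of Jan, 31 days; 11 left).
−11 → Jan 20, 1627.

January 20, 1627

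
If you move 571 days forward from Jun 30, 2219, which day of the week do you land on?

First find the weekday of Jun 30, 2219. Doomsday rule: the anchor day for the 2200s is Friday. For year 19: 19÷12 = 1 r 7, and 7÷4 = 1, so 1+7+1 = 9.
Friday + 9 ≡ Sunday — that's 2219's doomsday.
In June the doomsday date is Jun 6.
Jun 30 is 24 days after Jun 6; 24 mod 7 = 3, so Sunday + 3 = Wednesday.
571 mod 7 = 4, so 571 days after a Wednesday is Wednesday + 4 = Sunday.

Sunday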